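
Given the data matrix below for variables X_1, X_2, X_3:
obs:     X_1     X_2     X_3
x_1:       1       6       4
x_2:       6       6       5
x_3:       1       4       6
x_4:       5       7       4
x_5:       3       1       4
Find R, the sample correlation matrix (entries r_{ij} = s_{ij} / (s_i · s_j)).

Step 1 — column means:
  mean(X_1) = (1 + 6 + 1 + 5 + 3) / 5 = 16/5 = 3.2
  mean(X_2) = (6 + 6 + 4 + 7 + 1) / 5 = 24/5 = 4.8
  mean(X_3) = (4 + 5 + 6 + 4 + 4) / 5 = 23/5 = 4.6

Step 2 — sample variances and covariances s[i,j] = (1/(n-1)) · Σ_k (x_{k,i} - mean_i) · (x_{k,j} - mean_j), with n-1 = 4:
  s[X_1,X_1] = ((-2.2)·(-2.2) + (2.8)·(2.8) + (-2.2)·(-2.2) + (1.8)·(1.8) + (-0.2)·(-0.2)) / 4 = 20.8/4 = 5.2
  s[X_1,X_2] = ((-2.2)·(1.2) + (2.8)·(1.2) + (-2.2)·(-0.8) + (1.8)·(2.2) + (-0.2)·(-3.8)) / 4 = 7.2/4 = 1.8
  s[X_1,X_3] = ((-2.2)·(-0.6) + (2.8)·(0.4) + (-2.2)·(1.4) + (1.8)·(-0.6) + (-0.2)·(-0.6)) / 4 = -1.6/4 = -0.4
  s[X_2,X_2] = ((1.2)·(1.2) + (1.2)·(1.2) + (-0.8)·(-0.8) + (2.2)·(2.2) + (-3.8)·(-3.8)) / 4 = 22.8/4 = 5.7
  s[X_2,X_3] = ((1.2)·(-0.6) + (1.2)·(0.4) + (-0.8)·(1.4) + (2.2)·(-0.6) + (-3.8)·(-0.6)) / 4 = -0.4/4 = -0.1
  s[X_3,X_3] = ((-0.6)·(-0.6) + (0.4)·(0.4) + (1.4)·(1.4) + (-0.6)·(-0.6) + (-0.6)·(-0.6)) / 4 = 3.2/4 = 0.8
  Sample standard deviations s_i = √(s[i,i]):
  s(X_1) = √(5.2) = 2.2804
  s(X_2) = √(5.7) = 2.3875
  s(X_3) = √(0.8) = 0.8944

Step 3 — r_{ij} = s_{ij} / (s_i · s_j):
  r[X_1,X_1] = 1 (diagonal).
  r[X_1,X_2] = 1.8 / (2.2804 · 2.3875) = 1.8 / 5.4443 = 0.3306
  r[X_1,X_3] = -0.4 / (2.2804 · 0.8944) = -0.4 / 2.0396 = -0.1961
  r[X_2,X_2] = 1 (diagonal).
  r[X_2,X_3] = -0.1 / (2.3875 · 0.8944) = -0.1 / 2.1354 = -0.0468
  r[X_3,X_3] = 1 (diagonal).

R is symmetric with unit diagonal. Assembling:

R = [[1, 0.3306, -0.1961],
 [0.3306, 1, -0.0468],
 [-0.1961, -0.0468, 1]]


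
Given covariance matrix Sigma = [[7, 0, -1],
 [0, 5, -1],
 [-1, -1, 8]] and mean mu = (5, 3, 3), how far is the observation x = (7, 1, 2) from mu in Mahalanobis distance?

Step 1 — centre the observation: (x - mu) = (2, -2, -1).

Step 2 — invert Sigma (cofactor / det for 3×3, or solve directly):
  Sigma^{-1} = [[0.1455, 0.0037, 0.0187],
 [0.0037, 0.2052, 0.0261],
 [0.0187, 0.0261, 0.1306]].

Step 3 — form the quadratic (x - mu)^T · Sigma^{-1} · (x - mu):
  Sigma^{-1} · (x - mu) = (0.2649, -0.4291, -0.1455).
  (x - mu)^T · [Sigma^{-1} · (x - mu)] = (2)·(0.2649) + (-2)·(-0.4291) + (-1)·(-0.1455) = 1.5336.

Step 4 — take square root: d = √(1.5336) ≈ 1.2384.

d(x, mu) = √(1.5336) ≈ 1.2384


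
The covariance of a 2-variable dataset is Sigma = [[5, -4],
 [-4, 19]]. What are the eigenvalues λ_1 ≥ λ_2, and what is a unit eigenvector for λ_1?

Step 1 — characteristic polynomial of 2×2 Sigma:
  det(Sigma - λI) = λ² - trace · λ + det = 0.
  trace = 5 + 19 = 24, det = 5·19 - (-4)² = 79.
Step 2 — discriminant:
  Δ = trace² - 4·det = 576 - 316 = 260.
Step 3 — eigenvalues:
  λ = (trace ± √Δ)/2 = (24 ± 16.1245)/2,
  λ_1 = 20.0623,  λ_2 = 3.9377.

Step 4 — unit eigenvector for λ_1: solve (Sigma - λ_1 I)v = 0. First row:
  (5 - 20.0623)·v_x + (-4)·v_y = 0, i.e. (-15.0623)·v_x + (-4)·v_y = 0,
  so v ∝ (b, λ_1 - a) = (-4, 15.0623); multiply by -1 so the first entry is positive: u = (4, -15.0623).
  ||u|| = √((4)² + (-15.0623)²) = √(242.8716) ≈ 15.5843,
  v_1 = u/||u|| ≈ (0.2567, -0.9665) (||v_1|| = 1).

λ_1 = 20.0623,  λ_2 = 3.9377;  v_1 ≈ (0.2567, -0.9665)


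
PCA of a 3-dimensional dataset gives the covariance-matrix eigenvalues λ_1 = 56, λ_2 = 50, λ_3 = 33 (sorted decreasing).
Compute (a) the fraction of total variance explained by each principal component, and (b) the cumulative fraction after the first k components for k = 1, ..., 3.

Step 1 — total variance = trace(Sigma) = Σ λ_i = 56 + 50 + 33 = 139.

Step 2 — fraction explained by component i = λ_i / Σ λ:
  PC1: 56/139 = 0.4029
  PC2: 50/139 = 0.3597
  PC3: 33/139 = 0.2374

Step 3 — cumulative fraction after k components = (λ_1 + ... + λ_k) / Σ λ:
  k = 1: 56/139 = 0.4029
  k = 2: (56 + 50)/139 = 106/139 = 0.7626
  k = 3: (56 + 50 + 33)/139 = 139/139 = 1

Summary (fraction, with percent):

explained: PC1 0.4029 (40.29%), PC2 0.3597 (35.97%), PC3 0.2374 (23.74%);  cumulative: 0.4029, 0.7626, 1


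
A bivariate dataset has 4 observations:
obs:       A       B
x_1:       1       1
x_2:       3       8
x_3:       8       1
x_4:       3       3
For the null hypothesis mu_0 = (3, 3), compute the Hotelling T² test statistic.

Step 1 — sample mean vector:
  mean(A) = (1 + 3 + 8 + 3) / 4 = 15/4 = 3.75
  mean(B) = (1 + 8 + 1 + 3) / 4 = 13/4 = 3.25
  x̄ = (3.75, 3.25),  deviation x̄ - mu_0 = (3.75, 3.25) - (3, 3) = (0.75, 0.25).

Step 2 — sample covariance matrix, S[i,j] = (1/(n-1)) · Σ_k (x_{k,i} - mean_i) · (x_{k,j} - mean_j), divisor n-1 = 3:
  S[A,A] = ((-2.75)·(-2.75) + (-0.75)·(-0.75) + (4.25)·(4.25) + (-0.75)·(-0.75)) / 3 = 26.75/3 = 8.9167
  S[A,B] = ((-2.75)·(-2.25) + (-0.75)·(4.75) + (4.25)·(-2.25) + (-0.75)·(-0.25)) / 3 = -6.75/3 = -2.25
  S[B,B] = ((-2.25)·(-2.25) + (4.75)·(4.75) + (-2.25)·(-2.25) + (-0.25)·(-0.25)) / 3 = 32.75/3 = 10.9167
  S = [[8.9167, -2.25],
 [-2.25, 10.9167]].

Step 3 — invert S. det(S) = 8.9167·10.9167 - (-2.25)² = 92.2778.
  S^{-1} = (1/det) · [[d, -b], [-b, a]] = [[0.1183, 0.0244],
 [0.0244, 0.0966]].

Step 4 — quadratic form (x̄ - mu_0)^T · S^{-1} · (x̄ - mu_0):
  S^{-1} · (x̄ - mu_0) = (0.0948, 0.0424),
  (x̄ - mu_0)^T · [...] = (0.75)·(0.0948) + (0.25)·(0.0424) = 0.0817.

Step 5 — scale by n: T² = 4 · 0.0817 = 0.3269.

T² ≈ 0.3269


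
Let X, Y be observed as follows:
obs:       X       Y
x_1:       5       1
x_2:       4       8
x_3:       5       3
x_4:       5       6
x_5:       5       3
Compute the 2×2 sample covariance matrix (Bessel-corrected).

Step 1 — column means:
  mean(X) = (5 + 4 + 5 + 5 + 5) / 5 = 24/5 = 4.8
  mean(Y) = (1 + 8 + 3 + 6 + 3) / 5 = 21/5 = 4.2

Step 2 — sample covariance S[i,j] = (1/(n-1)) · Σ_k (x_{k,i} - mean_i) · (x_{k,j} - mean_j), with n-1 = 4.
  S[X,X] = ((0.2)·(0.2) + (-0.8)·(-0.8) + (0.2)·(0.2) + (0.2)·(0.2) + (0.2)·(0.2)) / 4 = 0.8/4 = 0.2
  S[X,Y] = ((0.2)·(-3.2) + (-0.8)·(3.8) + (0.2)·(-1.2) + (0.2)·(1.8) + (0.2)·(-1.2)) / 4 = -3.8/4 = -0.95
  S[Y,Y] = ((-3.2)·(-3.2) + (3.8)·(3.8) + (-1.2)·(-1.2) + (1.8)·(1.8) + (-1.2)·(-1.2)) / 4 = 30.8/4 = 7.7

S is symmetric (S[j,i] = S[i,j]). Assembling:

S = [[0.2, -0.95],
 [-0.95, 7.7]]


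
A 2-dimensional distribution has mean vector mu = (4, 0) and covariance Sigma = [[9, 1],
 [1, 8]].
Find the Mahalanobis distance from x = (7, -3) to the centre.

Step 1 — centre the observation: (x - mu) = (3, -3).

Step 2 — invert Sigma. det(Sigma) = 9·8 - (1)² = 71.
  Sigma^{-1} = (1/det) · [[d, -b], [-b, a]] = [[0.1127, -0.0141],
 [-0.0141, 0.1268]].

Step 3 — form the quadratic (x - mu)^T · Sigma^{-1} · (x - mu):
  Sigma^{-1} · (x - mu) = (0.3803, -0.4225).
  (x - mu)^T · [Sigma^{-1} · (x - mu)] = (3)·(0.3803) + (-3)·(-0.4225) = 2.4085.

Step 4 — take square root: d = √(2.4085) ≈ 1.5519.

d(x, mu) = √(2.4085) ≈ 1.5519


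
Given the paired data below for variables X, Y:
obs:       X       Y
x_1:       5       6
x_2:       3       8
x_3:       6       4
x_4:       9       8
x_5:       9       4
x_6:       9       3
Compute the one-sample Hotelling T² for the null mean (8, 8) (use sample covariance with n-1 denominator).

Step 1 — sample mean vector:
  mean(X) = (5 + 3 + 6 + 9 + 9 + 9) / 6 = 41/6 = 6.8333
  mean(Y) = (6 + 8 + 4 + 8 + 4 + 3) / 6 = 33/6 = 5.5
  x̄ = (6.8333, 5.5),  deviation x̄ - mu_0 = (6.8333, 5.5) - (8, 8) = (-1.1667, -2.5).

Step 2 — sample covariance matrix, S[i,j] = (1/(n-1)) · Σ_k (x_{k,i} - mean_i) · (x_{k,j} - mean_j), divisor n-1 = 5:
  S[X,X] = ((-1.8333)·(-1.8333) + (-3.8333)·(-3.8333) + (-0.8333)·(-0.8333) + (2.1667)·(2.1667) + (2.1667)·(2.1667) + (2.1667)·(2.1667)) / 5 = 32.8333/5 = 6.5667
  S[X,Y] = ((-1.8333)·(0.5) + (-3.8333)·(2.5) + (-0.8333)·(-1.5) + (2.1667)·(2.5) + (2.1667)·(-1.5) + (2.1667)·(-2.5)) / 5 = -12.5/5 = -2.5
  S[Y,Y] = ((0.5)·(0.5) + (2.5)·(2.5) + (-1.5)·(-1.5) + (2.5)·(2.5) + (-1.5)·(-1.5) + (-2.5)·(-2.5)) / 5 = 23.5/5 = 4.7
  S = [[6.5667, -2.5],
 [-2.5, 4.7]].

Step 3 — invert S. det(S) = 6.5667·4.7 - (-2.5)² = 24.6133.
  S^{-1} = (1/det) · [[d, -b], [-b, a]] = [[0.191, 0.1016],
 [0.1016, 0.2668]].

Step 4 — quadratic form (x̄ - mu_0)^T · S^{-1} · (x̄ - mu_0):
  S^{-1} · (x̄ - mu_0) = (-0.4767, -0.7855),
  (x̄ - mu_0)^T · [...] = (-1.1667)·(-0.4767) + (-2.5)·(-0.7855) = 2.5199.

Step 5 — scale by n: T² = 6 · 2.5199 = 15.1192.

T² ≈ 15.1192


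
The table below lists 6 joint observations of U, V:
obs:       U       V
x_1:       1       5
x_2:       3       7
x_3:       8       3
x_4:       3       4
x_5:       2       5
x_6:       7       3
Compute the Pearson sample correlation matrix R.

Step 1 — column means:
  mean(U) = (1 + 3 + 8 + 3 + 2 + 7) / 6 = 24/6 = 4
  mean(V) = (5 + 7 + 3 + 4 + 5 + 3) / 6 = 27/6 = 4.5

Step 2 — sample variances and covariances s[i,j] = (1/(n-1)) · Σ_k (x_{k,i} - mean_i) · (x_{k,j} - mean_j), with n-1 = 5:
  s[U,U] = ((-3)·(-3) + (-1)·(-1) + (4)·(4) + (-1)·(-1) + (-2)·(-2) + (3)·(3)) / 5 = 40/5 = 8
  s[U,V] = ((-3)·(0.5) + (-1)·(2.5) + (4)·(-1.5) + (-1)·(-0.5) + (-2)·(0.5) + (3)·(-1.5)) / 5 = -15/5 = -3
  s[V,V] = ((0.5)·(0.5) + (2.5)·(2.5) + (-1.5)·(-1.5) + (-0.5)·(-0.5) + (0.5)·(0.5) + (-1.5)·(-1.5)) / 5 = 11.5/5 = 2.3
  Sample standard deviations s_i = √(s[i,i]):
  s(U) = √(8) = 2.8284
  s(V) = √(2.3) = 1.5166

Step 3 — r_{ij} = s_{ij} / (s_i · s_j):
  r[U,U] = 1 (diagonal).
  r[U,V] = -3 / (2.8284 · 1.5166) = -3 / 4.2895 = -0.6994
  r[V,V] = 1 (diagonal).

R is symmetric with unit diagonal. Assembling:

R = [[1, -0.6994],
 [-0.6994, 1]]


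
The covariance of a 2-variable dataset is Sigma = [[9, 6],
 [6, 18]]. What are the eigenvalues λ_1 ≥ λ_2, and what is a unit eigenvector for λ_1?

Step 1 — characteristic polynomial of 2×2 Sigma:
  det(Sigma - λI) = λ² - trace · λ + det = 0.
  trace = 9 + 18 = 27, det = 9·18 - (6)² = 126.
Step 2 — discriminant:
  Δ = trace² - 4·det = 729 - 504 = 225.
Step 3 — eigenvalues:
  λ = (trace ± √Δ)/2 = (27 ± 15)/2,
  λ_1 = 21,  λ_2 = 6.

Step 4 — unit eigenvector for λ_1: solve (Sigma - λ_1 I)v = 0. First row:
  (9 - 21)·v_x + (6)·v_y = 0, i.e. (-12)·v_x + (6)·v_y = 0,
  so v ∝ (b, λ_1 - a) = (6, 12) = u.
  ||u|| = √((6)² + (12)²) = √(180) ≈ 13.4164,
  v_1 = u/||u|| ≈ (0.4472, 0.8944) (||v_1|| = 1).

λ_1 = 21,  λ_2 = 6;  v_1 ≈ (0.4472, 0.8944)


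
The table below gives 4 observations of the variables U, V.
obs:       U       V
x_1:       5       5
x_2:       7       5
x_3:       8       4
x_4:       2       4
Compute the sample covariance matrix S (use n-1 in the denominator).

Step 1 — column means:
  mean(U) = (5 + 7 + 8 + 2) / 4 = 22/4 = 5.5
  mean(V) = (5 + 5 + 4 + 4) / 4 = 18/4 = 4.5

Step 2 — sample covariance S[i,j] = (1/(n-1)) · Σ_k (x_{k,i} - mean_i) · (x_{k,j} - mean_j), with n-1 = 3.
  S[U,U] = ((-0.5)·(-0.5) + (1.5)·(1.5) + (2.5)·(2.5) + (-3.5)·(-3.5)) / 3 = 21/3 = 7
  S[U,V] = ((-0.5)·(0.5) + (1.5)·(0.5) + (2.5)·(-0.5) + (-3.5)·(-0.5)) / 3 = 1/3 = 0.3333
  S[V,V] = ((0.5)·(0.5) + (0.5)·(0.5) + (-0.5)·(-0.5) + (-0.5)·(-0.5)) / 3 = 1/3 = 0.3333

S is symmetric (S[j,i] = S[i,j]). Assembling:

S = [[7, 0.3333],
 [0.3333, 0.3333]]


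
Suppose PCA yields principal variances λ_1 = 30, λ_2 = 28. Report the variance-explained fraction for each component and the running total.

Step 1 — total variance = trace(Sigma) = Σ λ_i = 30 + 28 = 58.

Step 2 — fraction explained by component i = λ_i / Σ λ:
  PC1: 30/58 = 0.5172
  PC2: 28/58 = 0.4828

Step 3 — cumulative fraction after k components = (λ_1 + ... + λ_k) / Σ λ:
  k = 1: 30/58 = 0.5172
  k = 2: (30 + 28)/58 = 58/58 = 1

Summary (fraction, with percent):

explained: PC1 0.5172 (51.72%), PC2 0.4828 (48.28%);  cumulative: 0.5172, 1


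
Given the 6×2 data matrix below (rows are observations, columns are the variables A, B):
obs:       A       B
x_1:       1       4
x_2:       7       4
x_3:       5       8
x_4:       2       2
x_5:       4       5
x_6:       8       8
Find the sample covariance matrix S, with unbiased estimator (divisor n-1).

Step 1 — column means:
  mean(A) = (1 + 7 + 5 + 2 + 4 + 8) / 6 = 27/6 = 4.5
  mean(B) = (4 + 4 + 8 + 2 + 5 + 8) / 6 = 31/6 = 5.1667

Step 2 — sample covariance S[i,j] = (1/(n-1)) · Σ_k (x_{k,i} - mean_i) · (x_{k,j} - mean_j), with n-1 = 5.
  S[A,A] = ((-3.5)·(-3.5) + (2.5)·(2.5) + (0.5)·(0.5) + (-2.5)·(-2.5) + (-0.5)·(-0.5) + (3.5)·(3.5)) / 5 = 37.5/5 = 7.5
  S[A,B] = ((-3.5)·(-1.1667) + (2.5)·(-1.1667) + (0.5)·(2.8333) + (-2.5)·(-3.1667) + (-0.5)·(-0.1667) + (3.5)·(2.8333)) / 5 = 20.5/5 = 4.1
  S[B,B] = ((-1.1667)·(-1.1667) + (-1.1667)·(-1.1667) + (2.8333)·(2.8333) + (-3.1667)·(-3.1667) + (-0.1667)·(-0.1667) + (2.8333)·(2.8333)) / 5 = 28.8333/5 = 5.7667

S is symmetric (S[j,i] = S[i,j]). Assembling:

S = [[7.5, 4.1],
 [4.1, 5.7667]]


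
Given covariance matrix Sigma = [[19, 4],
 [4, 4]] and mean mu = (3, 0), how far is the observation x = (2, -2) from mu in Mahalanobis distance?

Step 1 — centre the observation: (x - mu) = (-1, -2).

Step 2 — invert Sigma. det(Sigma) = 19·4 - (4)² = 60.
  Sigma^{-1} = (1/det) · [[d, -b], [-b, a]] = [[0.0667, -0.0667],
 [-0.0667, 0.3167]].

Step 3 — form the quadratic (x - mu)^T · Sigma^{-1} · (x - mu):
  Sigma^{-1} · (x - mu) = (0.0667, -0.5667).
  (x - mu)^T · [Sigma^{-1} · (x - mu)] = (-1)·(0.0667) + (-2)·(-0.5667) = 1.0667.

Step 4 — take square root: d = √(1.0667) ≈ 1.0328.

d(x, mu) = √(1.0667) ≈ 1.0328


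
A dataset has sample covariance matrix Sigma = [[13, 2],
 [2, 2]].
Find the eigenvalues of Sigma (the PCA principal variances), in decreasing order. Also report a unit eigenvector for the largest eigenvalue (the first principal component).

Step 1 — characteristic polynomial of 2×2 Sigma:
  det(Sigma - λI) = λ² - trace · λ + det = 0.
  trace = 13 + 2 = 15, det = 13·2 - (2)² = 22.
Step 2 — discriminant:
  Δ = trace² - 4·det = 225 - 88 = 137.
Step 3 — eigenvalues:
  λ = (trace ± √Δ)/2 = (15 ± 11.7047)/2,
  λ_1 = 13.3523,  λ_2 = 1.6477.

Step 4 — unit eigenvector for λ_1: solve (Sigma - λ_1 I)v = 0. First row:
  (13 - 13.3523)·v_x + (2)·v_y = 0, i.e. (-0.3523)·v_x + (2)·v_y = 0,
  so v ∝ (b, λ_1 - a) = (2, 0.3523) = u.
  ||u|| = √((2)² + (0.3523)²) = √(4.1242) ≈ 2.0308,
  v_1 = u/||u|| ≈ (0.9848, 0.1735) (||v_1|| = 1).

λ_1 = 13.3523,  λ_2 = 1.6477;  v_1 ≈ (0.9848, 0.1735)


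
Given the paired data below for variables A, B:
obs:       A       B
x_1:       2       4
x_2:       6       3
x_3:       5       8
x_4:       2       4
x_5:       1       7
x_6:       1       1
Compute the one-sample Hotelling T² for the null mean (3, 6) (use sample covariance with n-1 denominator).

Step 1 — sample mean vector:
  mean(A) = (2 + 6 + 5 + 2 + 1 + 1) / 6 = 17/6 = 2.8333
  mean(B) = (4 + 3 + 8 + 4 + 7 + 1) / 6 = 27/6 = 4.5
  x̄ = (2.8333, 4.5),  deviation x̄ - mu_0 = (2.8333, 4.5) - (3, 6) = (-0.1667, -1.5).

Step 2 — sample covariance matrix, S[i,j] = (1/(n-1)) · Σ_k (x_{k,i} - mean_i) · (x_{k,j} - mean_j), divisor n-1 = 5:
  S[A,A] = ((-0.8333)·(-0.8333) + (3.1667)·(3.1667) + (2.1667)·(2.1667) + (-0.8333)·(-0.8333) + (-1.8333)·(-1.8333) + (-1.8333)·(-1.8333)) / 5 = 22.8333/5 = 4.5667
  S[A,B] = ((-0.8333)·(-0.5) + (3.1667)·(-1.5) + (2.1667)·(3.5) + (-0.8333)·(-0.5) + (-1.8333)·(2.5) + (-1.8333)·(-3.5)) / 5 = 5.5/5 = 1.1
  S[B,B] = ((-0.5)·(-0.5) + (-1.5)·(-1.5) + (3.5)·(3.5) + (-0.5)·(-0.5) + (2.5)·(2.5) + (-3.5)·(-3.5)) / 5 = 33.5/5 = 6.7
  S = [[4.5667, 1.1],
 [1.1, 6.7]].

Step 3 — invert S. det(S) = 4.5667·6.7 - (1.1)² = 29.3867.
  S^{-1} = (1/det) · [[d, -b], [-b, a]] = [[0.228, -0.0374],
 [-0.0374, 0.1554]].

Step 4 — quadratic form (x̄ - mu_0)^T · S^{-1} · (x̄ - mu_0):
  S^{-1} · (x̄ - mu_0) = (0.0181, -0.2269),
  (x̄ - mu_0)^T · [...] = (-0.1667)·(0.0181) + (-1.5)·(-0.2269) = 0.3373.

Step 5 — scale by n: T² = 6 · 0.3373 = 2.0236.

T² ≈ 2.0236


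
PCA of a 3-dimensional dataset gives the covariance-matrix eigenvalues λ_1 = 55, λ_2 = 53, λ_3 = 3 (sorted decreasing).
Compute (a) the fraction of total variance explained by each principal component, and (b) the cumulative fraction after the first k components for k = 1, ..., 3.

Step 1 — total variance = trace(Sigma) = Σ λ_i = 55 + 53 + 3 = 111.

Step 2 — fraction explained by component i = λ_i / Σ λ:
  PC1: 55/111 = 0.4955
  PC2: 53/111 = 0.4775
  PC3: 3/111 = 0.027

Step 3 — cumulative fraction after k components = (λ_1 + ... + λ_k) / Σ λ:
  k = 1: 55/111 = 0.4955
  k = 2: (55 + 53)/111 = 108/111 = 0.973
  k = 3: (55 + 53 + 3)/111 = 111/111 = 1

Summary (fraction, with percent):

explained: PC1 0.4955 (49.55%), PC2 0.4775 (47.75%), PC3 0.027 (2.7%);  cumulative: 0.4955, 0.973, 1


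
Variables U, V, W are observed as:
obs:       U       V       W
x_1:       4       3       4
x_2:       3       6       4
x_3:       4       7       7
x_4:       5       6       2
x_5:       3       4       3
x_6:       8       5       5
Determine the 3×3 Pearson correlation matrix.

Step 1 — column means:
  mean(U) = (4 + 3 + 4 + 5 + 3 + 8) / 6 = 27/6 = 4.5
  mean(V) = (3 + 6 + 7 + 6 + 4 + 5) / 6 = 31/6 = 5.1667
  mean(W) = (4 + 4 + 7 + 2 + 3 + 5) / 6 = 25/6 = 4.1667

Step 2 — sample variances and covariances s[i,j] = (1/(n-1)) · Σ_k (x_{k,i} - mean_i) · (x_{k,j} - mean_j), with n-1 = 5:
  s[U,U] = ((-0.5)·(-0.5) + (-1.5)·(-1.5) + (-0.5)·(-0.5) + (0.5)·(0.5) + (-1.5)·(-1.5) + (3.5)·(3.5)) / 5 = 17.5/5 = 3.5
  s[U,V] = ((-0.5)·(-2.1667) + (-1.5)·(0.8333) + (-0.5)·(1.8333) + (0.5)·(0.8333) + (-1.5)·(-1.1667) + (3.5)·(-0.1667)) / 5 = 0.5/5 = 0.1
  s[U,W] = ((-0.5)·(-0.1667) + (-1.5)·(-0.1667) + (-0.5)·(2.8333) + (0.5)·(-2.1667) + (-1.5)·(-1.1667) + (3.5)·(0.8333)) / 5 = 2.5/5 = 0.5
  s[V,V] = ((-2.1667)·(-2.1667) + (0.8333)·(0.8333) + (1.8333)·(1.8333) + (0.8333)·(0.8333) + (-1.1667)·(-1.1667) + (-0.1667)·(-0.1667)) / 5 = 10.8333/5 = 2.1667
  s[V,W] = ((-2.1667)·(-0.1667) + (0.8333)·(-0.1667) + (1.8333)·(2.8333) + (0.8333)·(-2.1667) + (-1.1667)·(-1.1667) + (-0.1667)·(0.8333)) / 5 = 4.8333/5 = 0.9667
  s[W,W] = ((-0.1667)·(-0.1667) + (-0.1667)·(-0.1667) + (2.8333)·(2.8333) + (-2.1667)·(-2.1667) + (-1.1667)·(-1.1667) + (0.8333)·(0.8333)) / 5 = 14.8333/5 = 2.9667
  Sample standard deviations s_i = √(s[i,i]):
  s(U) = √(3.5) = 1.8708
  s(V) = √(2.1667) = 1.472
  s(W) = √(2.9667) = 1.7224

Step 3 — r_{ij} = s_{ij} / (s_i · s_j):
  r[U,U] = 1 (diagonal).
  r[U,V] = 0.1 / (1.8708 · 1.472) = 0.1 / 2.7538 = 0.0363
  r[U,W] = 0.5 / (1.8708 · 1.7224) = 0.5 / 3.2223 = 0.1552
  r[V,V] = 1 (diagonal).
  r[V,W] = 0.9667 / (1.472 · 1.7224) = 0.9667 / 2.5353 = 0.3813
  r[W,W] = 1 (diagonal).

R is symmetric with unit diagonal. Assembling:

R = [[1, 0.0363, 0.1552],
 [0.0363, 1, 0.3813],
 [0.1552, 0.3813, 1]]


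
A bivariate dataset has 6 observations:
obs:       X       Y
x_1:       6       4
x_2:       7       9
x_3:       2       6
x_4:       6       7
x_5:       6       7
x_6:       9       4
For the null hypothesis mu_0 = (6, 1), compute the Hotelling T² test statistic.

Step 1 — sample mean vector:
  mean(X) = (6 + 7 + 2 + 6 + 6 + 9) / 6 = 36/6 = 6
  mean(Y) = (4 + 9 + 6 + 7 + 7 + 4) / 6 = 37/6 = 6.1667
  x̄ = (6, 6.1667),  deviation x̄ - mu_0 = (6, 6.1667) - (6, 1) = (0, 5.1667).

Step 2 — sample covariance matrix, S[i,j] = (1/(n-1)) · Σ_k (x_{k,i} - mean_i) · (x_{k,j} - mean_j), divisor n-1 = 5:
  S[X,X] = ((0)·(0) + (1)·(1) + (-4)·(-4) + (0)·(0) + (0)·(0) + (3)·(3)) / 5 = 26/5 = 5.2
  S[X,Y] = ((0)·(-2.1667) + (1)·(2.8333) + (-4)·(-0.1667) + (0)·(0.8333) + (0)·(0.8333) + (3)·(-2.1667)) / 5 = -3/5 = -0.6
  S[Y,Y] = ((-2.1667)·(-2.1667) + (2.8333)·(2.8333) + (-0.1667)·(-0.1667) + (0.8333)·(0.8333) + (0.8333)·(0.8333) + (-2.1667)·(-2.1667)) / 5 = 18.8333/5 = 3.7667
  S = [[5.2, -0.6],
 [-0.6, 3.7667]].

Step 3 — invert S. det(S) = 5.2·3.7667 - (-0.6)² = 19.2267.
  S^{-1} = (1/det) · [[d, -b], [-b, a]] = [[0.1959, 0.0312],
 [0.0312, 0.2705]].

Step 4 — quadratic form (x̄ - mu_0)^T · S^{-1} · (x̄ - mu_0):
  S^{-1} · (x̄ - mu_0) = (0.1612, 1.3974),
  (x̄ - mu_0)^T · [...] = (0)·(0.1612) + (5.1667)·(1.3974) = 7.2197.

Step 5 — scale by n: T² = 6 · 7.2197 = 43.3183.

T² ≈ 43.3183


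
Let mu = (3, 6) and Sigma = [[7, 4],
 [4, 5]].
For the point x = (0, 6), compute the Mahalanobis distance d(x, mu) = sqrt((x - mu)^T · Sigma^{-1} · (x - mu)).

Step 1 — centre the observation: (x - mu) = (-3, 0).

Step 2 — invert Sigma. det(Sigma) = 7·5 - (4)² = 19.
  Sigma^{-1} = (1/det) · [[d, -b], [-b, a]] = [[0.2632, -0.2105],
 [-0.2105, 0.3684]].

Step 3 — form the quadratic (x - mu)^T · Sigma^{-1} · (x - mu):
  Sigma^{-1} · (x - mu) = (-0.7895, 0.6316).
  (x - mu)^T · [Sigma^{-1} · (x - mu)] = (-3)·(-0.7895) + (0)·(0.6316) = 2.3684.

Step 4 — take square root: d = √(2.3684) ≈ 1.539.

d(x, mu) = √(2.3684) ≈ 1.539


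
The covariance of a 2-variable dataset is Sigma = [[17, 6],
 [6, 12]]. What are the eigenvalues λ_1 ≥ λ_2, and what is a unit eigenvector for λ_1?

Step 1 — characteristic polynomial of 2×2 Sigma:
  det(Sigma - λI) = λ² - trace · λ + det = 0.
  trace = 17 + 12 = 29, det = 17·12 - (6)² = 168.
Step 2 — discriminant:
  Δ = trace² - 4·det = 841 - 672 = 169.
Step 3 — eigenvalues:
  λ = (trace ± √Δ)/2 = (29 ± 13)/2,
  λ_1 = 21,  λ_2 = 8.

Step 4 — unit eigenvector for λ_1: solve (Sigma - λ_1 I)v = 0. First row:
  (17 - 21)·v_x + (6)·v_y = 0, i.e. (-4)·v_x + (6)·v_y = 0,
  so v ∝ (b, λ_1 - a) = (6, 4) = u.
  ||u|| = √((6)² + (4)²) = √(52) ≈ 7.2111,
  v_1 = u/||u|| ≈ (0.8321, 0.5547) (||v_1|| = 1).

λ_1 = 21,  λ_2 = 8;  v_1 ≈ (0.8321, 0.5547)


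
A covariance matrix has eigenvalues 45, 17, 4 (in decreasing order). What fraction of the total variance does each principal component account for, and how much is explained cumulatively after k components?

Step 1 — total variance = trace(Sigma) = Σ λ_i = 45 + 17 + 4 = 66.

Step 2 — fraction explained by component i = λ_i / Σ λ:
  PC1: 45/66 = 0.6818
  PC2: 17/66 = 0.2576
  PC3: 4/66 = 0.0606

Step 3 — cumulative fraction after k components = (λ_1 + ... + λ_k) / Σ λ:
  k = 1: 45/66 = 0.6818
  k = 2: (45 + 17)/66 = 62/66 = 0.9394
  k = 3: (45 + 17 + 4)/66 = 66/66 = 1

Summary (fraction, with percent):

explained: PC1 0.6818 (68.18%), PC2 0.2576 (25.76%), PC3 0.0606 (6.06%);  cumulative: 0.6818, 0.9394, 1


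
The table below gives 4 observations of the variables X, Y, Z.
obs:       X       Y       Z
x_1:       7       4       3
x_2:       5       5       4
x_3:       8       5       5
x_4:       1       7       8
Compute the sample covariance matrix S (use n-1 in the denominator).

Step 1 — column means:
  mean(X) = (7 + 5 + 8 + 1) / 4 = 21/4 = 5.25
  mean(Y) = (4 + 5 + 5 + 7) / 4 = 21/4 = 5.25
  mean(Z) = (3 + 4 + 5 + 8) / 4 = 20/4 = 5

Step 2 — sample covariance S[i,j] = (1/(n-1)) · Σ_k (x_{k,i} - mean_i) · (x_{k,j} - mean_j), with n-1 = 3.
  S[X,X] = ((1.75)·(1.75) + (-0.25)·(-0.25) + (2.75)·(2.75) + (-4.25)·(-4.25)) / 3 = 28.75/3 = 9.5833
  S[X,Y] = ((1.75)·(-1.25) + (-0.25)·(-0.25) + (2.75)·(-0.25) + (-4.25)·(1.75)) / 3 = -10.25/3 = -3.4167
  S[X,Z] = ((1.75)·(-2) + (-0.25)·(-1) + (2.75)·(0) + (-4.25)·(3)) / 3 = -16/3 = -5.3333
  S[Y,Y] = ((-1.25)·(-1.25) + (-0.25)·(-0.25) + (-0.25)·(-0.25) + (1.75)·(1.75)) / 3 = 4.75/3 = 1.5833
  S[Y,Z] = ((-1.25)·(-2) + (-0.25)·(-1) + (-0.25)·(0) + (1.75)·(3)) / 3 = 8/3 = 2.6667
  S[Z,Z] = ((-2)·(-2) + (-1)·(-1) + (0)·(0) + (3)·(3)) / 3 = 14/3 = 4.6667

S is symmetric (S[j,i] = S[i,j]). Assembling:

S = [[9.5833, -3.4167, -5.3333],
 [-3.4167, 1.5833, 2.6667],
 [-5.3333, 2.6667, 4.6667]]


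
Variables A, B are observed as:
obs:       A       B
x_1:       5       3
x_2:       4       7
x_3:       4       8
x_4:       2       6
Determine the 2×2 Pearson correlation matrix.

Step 1 — column means:
  mean(A) = (5 + 4 + 4 + 2) / 4 = 15/4 = 3.75
  mean(B) = (3 + 7 + 8 + 6) / 4 = 24/4 = 6

Step 2 — sample variances and covariances s[i,j] = (1/(n-1)) · Σ_k (x_{k,i} - mean_i) · (x_{k,j} - mean_j), with n-1 = 3:
  s[A,A] = ((1.25)·(1.25) + (0.25)·(0.25) + (0.25)·(0.25) + (-1.75)·(-1.75)) / 3 = 4.75/3 = 1.5833
  s[A,B] = ((1.25)·(-3) + (0.25)·(1) + (0.25)·(2) + (-1.75)·(0)) / 3 = -3/3 = -1
  s[B,B] = ((-3)·(-3) + (1)·(1) + (2)·(2) + (0)·(0)) / 3 = 14/3 = 4.6667
  Sample standard deviations s_i = √(s[i,i]):
  s(A) = √(1.5833) = 1.2583
  s(B) = √(4.6667) = 2.1602

Step 3 — r_{ij} = s_{ij} / (s_i · s_j):
  r[A,A] = 1 (diagonal).
  r[A,B] = -1 / (1.2583 · 2.1602) = -1 / 2.7183 = -0.3679
  r[B,B] = 1 (diagonal).

R is symmetric with unit diagonal. Assembling:

R = [[1, -0.3679],
 [-0.3679, 1]]


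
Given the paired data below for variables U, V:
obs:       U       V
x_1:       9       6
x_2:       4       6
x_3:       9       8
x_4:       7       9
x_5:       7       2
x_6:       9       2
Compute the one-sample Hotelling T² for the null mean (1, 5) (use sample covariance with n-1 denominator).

Step 1 — sample mean vector:
  mean(U) = (9 + 4 + 9 + 7 + 7 + 9) / 6 = 45/6 = 7.5
  mean(V) = (6 + 6 + 8 + 9 + 2 + 2) / 6 = 33/6 = 5.5
  x̄ = (7.5, 5.5),  deviation x̄ - mu_0 = (7.5, 5.5) - (1, 5) = (6.5, 0.5).

Step 2 — sample covariance matrix, S[i,j] = (1/(n-1)) · Σ_k (x_{k,i} - mean_i) · (x_{k,j} - mean_j), divisor n-1 = 5:
  S[U,U] = ((1.5)·(1.5) + (-3.5)·(-3.5) + (1.5)·(1.5) + (-0.5)·(-0.5) + (-0.5)·(-0.5) + (1.5)·(1.5)) / 5 = 19.5/5 = 3.9
  S[U,V] = ((1.5)·(0.5) + (-3.5)·(0.5) + (1.5)·(2.5) + (-0.5)·(3.5) + (-0.5)·(-3.5) + (1.5)·(-3.5)) / 5 = -2.5/5 = -0.5
  S[V,V] = ((0.5)·(0.5) + (0.5)·(0.5) + (2.5)·(2.5) + (3.5)·(3.5) + (-3.5)·(-3.5) + (-3.5)·(-3.5)) / 5 = 43.5/5 = 8.7
  S = [[3.9, -0.5],
 [-0.5, 8.7]].

Step 3 — invert S. det(S) = 3.9·8.7 - (-0.5)² = 33.68.
  S^{-1} = (1/det) · [[d, -b], [-b, a]] = [[0.2583, 0.0148],
 [0.0148, 0.1158]].

Step 4 — quadratic form (x̄ - mu_0)^T · S^{-1} · (x̄ - mu_0):
  S^{-1} · (x̄ - mu_0) = (1.6865, 0.1544),
  (x̄ - mu_0)^T · [...] = (6.5)·(1.6865) + (0.5)·(0.1544) = 11.0392.

Step 5 — scale by n: T² = 6 · 11.0392 = 66.2352.

T² ≈ 66.2352


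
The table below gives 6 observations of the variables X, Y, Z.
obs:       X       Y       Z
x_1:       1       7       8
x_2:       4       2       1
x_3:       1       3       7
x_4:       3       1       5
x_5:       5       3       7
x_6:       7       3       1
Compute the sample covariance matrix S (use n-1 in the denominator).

Step 1 — column means:
  mean(X) = (1 + 4 + 1 + 3 + 5 + 7) / 6 = 21/6 = 3.5
  mean(Y) = (7 + 2 + 3 + 1 + 3 + 3) / 6 = 19/6 = 3.1667
  mean(Z) = (8 + 1 + 7 + 5 + 7 + 1) / 6 = 29/6 = 4.8333

Step 2 — sample covariance S[i,j] = (1/(n-1)) · Σ_k (x_{k,i} - mean_i) · (x_{k,j} - mean_j), with n-1 = 5.
  S[X,X] = ((-2.5)·(-2.5) + (0.5)·(0.5) + (-2.5)·(-2.5) + (-0.5)·(-0.5) + (1.5)·(1.5) + (3.5)·(3.5)) / 5 = 27.5/5 = 5.5
  S[X,Y] = ((-2.5)·(3.8333) + (0.5)·(-1.1667) + (-2.5)·(-0.1667) + (-0.5)·(-2.1667) + (1.5)·(-0.1667) + (3.5)·(-0.1667)) / 5 = -9.5/5 = -1.9
  S[X,Z] = ((-2.5)·(3.1667) + (0.5)·(-3.8333) + (-2.5)·(2.1667) + (-0.5)·(0.1667) + (1.5)·(2.1667) + (3.5)·(-3.8333)) / 5 = -25.5/5 = -5.1
  S[Y,Y] = ((3.8333)·(3.8333) + (-1.1667)·(-1.1667) + (-0.1667)·(-0.1667) + (-2.1667)·(-2.1667) + (-0.1667)·(-0.1667) + (-0.1667)·(-0.1667)) / 5 = 20.8333/5 = 4.1667
  S[Y,Z] = ((3.8333)·(3.1667) + (-1.1667)·(-3.8333) + (-0.1667)·(2.1667) + (-2.1667)·(0.1667) + (-0.1667)·(2.1667) + (-0.1667)·(-3.8333)) / 5 = 16.1667/5 = 3.2333
  S[Z,Z] = ((3.1667)·(3.1667) + (-3.8333)·(-3.8333) + (2.1667)·(2.1667) + (0.1667)·(0.1667) + (2.1667)·(2.1667) + (-3.8333)·(-3.8333)) / 5 = 48.8333/5 = 9.7667

S is symmetric (S[j,i] = S[i,j]). Assembling:

S = [[5.5, -1.9, -5.1],
 [-1.9, 4.1667, 3.2333],
 [-5.1, 3.2333, 9.7667]]


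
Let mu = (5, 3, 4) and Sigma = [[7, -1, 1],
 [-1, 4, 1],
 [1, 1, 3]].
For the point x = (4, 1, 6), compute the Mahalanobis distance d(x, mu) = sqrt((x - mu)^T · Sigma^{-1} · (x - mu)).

Step 1 — centre the observation: (x - mu) = (-1, -2, 2).

Step 2 — invert Sigma (cofactor / det for 3×3, or solve directly):
  Sigma^{-1} = [[0.1618, 0.0588, -0.0735],
 [0.0588, 0.2941, -0.1176],
 [-0.0735, -0.1176, 0.3971]].

Step 3 — form the quadratic (x - mu)^T · Sigma^{-1} · (x - mu):
  Sigma^{-1} · (x - mu) = (-0.4265, -0.8824, 1.1029).
  (x - mu)^T · [Sigma^{-1} · (x - mu)] = (-1)·(-0.4265) + (-2)·(-0.8824) + (2)·(1.1029) = 4.3971.

Step 4 — take square root: d = √(4.3971) ≈ 2.0969.

d(x, mu) = √(4.3971) ≈ 2.0969


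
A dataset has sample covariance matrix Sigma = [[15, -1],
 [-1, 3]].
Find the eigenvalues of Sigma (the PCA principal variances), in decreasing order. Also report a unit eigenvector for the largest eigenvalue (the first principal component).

Step 1 — characteristic polynomial of 2×2 Sigma:
  det(Sigma - λI) = λ² - trace · λ + det = 0.
  trace = 15 + 3 = 18, det = 15·3 - (-1)² = 44.
Step 2 — discriminant:
  Δ = trace² - 4·det = 324 - 176 = 148.
Step 3 — eigenvalues:
  λ = (trace ± √Δ)/2 = (18 ± 12.1655)/2,
  λ_1 = 15.0828,  λ_2 = 2.9172.

Step 4 — unit eigenvector for λ_1: solve (Sigma - λ_1 I)v = 0. First row:
  (15 - 15.0828)·v_x + (-1)·v_y = 0, i.e. (-0.0828)·v_x + (-1)·v_y = 0,
  so v ∝ (b, λ_1 - a) = (-1, 0.0828); multiply by -1 so the first entry is positive: u = (1, -0.0828).
  ||u|| = √((1)² + (-0.0828)²) = √(1.0068) ≈ 1.0034,
  v_1 = u/||u|| ≈ (0.9966, -0.0825) (||v_1|| = 1).

λ_1 = 15.0828,  λ_2 = 2.9172;  v_1 ≈ (0.9966, -0.0825)


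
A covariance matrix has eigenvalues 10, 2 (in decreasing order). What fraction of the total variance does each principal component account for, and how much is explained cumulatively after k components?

Step 1 — total variance = trace(Sigma) = Σ λ_i = 10 + 2 = 12.

Step 2 — fraction explained by component i = λ_i / Σ λ:
  PC1: 10/12 = 0.8333
  PC2: 2/12 = 0.1667

Step 3 — cumulative fraction after k components = (λ_1 + ... + λ_k) / Σ λ:
  k = 1: 10/12 = 0.8333
  k = 2: (10 + 2)/12 = 12/12 = 1

Summary (fraction, with percent):

explained: PC1 0.8333 (83.33%), PC2 0.1667 (16.67%);  cumulative: 0.8333, 1


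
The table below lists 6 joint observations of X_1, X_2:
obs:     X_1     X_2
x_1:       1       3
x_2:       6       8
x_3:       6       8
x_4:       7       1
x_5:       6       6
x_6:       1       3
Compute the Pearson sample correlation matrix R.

Step 1 — column means:
  mean(X_1) = (1 + 6 + 6 + 7 + 6 + 1) / 6 = 27/6 = 4.5
  mean(X_2) = (3 + 8 + 8 + 1 + 6 + 3) / 6 = 29/6 = 4.8333

Step 2 — sample variances and covariances s[i,j] = (1/(n-1)) · Σ_k (x_{k,i} - mean_i) · (x_{k,j} - mean_j), with n-1 = 5:
  s[X_1,X_1] = ((-3.5)·(-3.5) + (1.5)·(1.5) + (1.5)·(1.5) + (2.5)·(2.5) + (1.5)·(1.5) + (-3.5)·(-3.5)) / 5 = 37.5/5 = 7.5
  s[X_1,X_2] = ((-3.5)·(-1.8333) + (1.5)·(3.1667) + (1.5)·(3.1667) + (2.5)·(-3.8333) + (1.5)·(1.1667) + (-3.5)·(-1.8333)) / 5 = 14.5/5 = 2.9
  s[X_2,X_2] = ((-1.8333)·(-1.8333) + (3.1667)·(3.1667) + (3.1667)·(3.1667) + (-3.8333)·(-3.8333) + (1.1667)·(1.1667) + (-1.8333)·(-1.8333)) / 5 = 42.8333/5 = 8.5667
  Sample standard deviations s_i = √(s[i,i]):
  s(X_1) = √(7.5) = 2.7386
  s(X_2) = √(8.5667) = 2.9269

Step 3 — r_{ij} = s_{ij} / (s_i · s_j):
  r[X_1,X_1] = 1 (diagonal).
  r[X_1,X_2] = 2.9 / (2.7386 · 2.9269) = 2.9 / 8.0156 = 0.3618
  r[X_2,X_2] = 1 (diagonal).

R is symmetric with unit diagonal. Assembling:

R = [[1, 0.3618],
 [0.3618, 1]]


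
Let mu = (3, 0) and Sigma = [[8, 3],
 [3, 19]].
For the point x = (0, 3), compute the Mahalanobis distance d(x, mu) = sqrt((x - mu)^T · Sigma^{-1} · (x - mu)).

Step 1 — centre the observation: (x - mu) = (-3, 3).

Step 2 — invert Sigma. det(Sigma) = 8·19 - (3)² = 143.
  Sigma^{-1} = (1/det) · [[d, -b], [-b, a]] = [[0.1329, -0.021],
 [-0.021, 0.0559]].

Step 3 — form the quadratic (x - mu)^T · Sigma^{-1} · (x - mu):
  Sigma^{-1} · (x - mu) = (-0.4615, 0.2308).
  (x - mu)^T · [Sigma^{-1} · (x - mu)] = (-3)·(-0.4615) + (3)·(0.2308) = 2.0769.

Step 4 — take square root: d = √(2.0769) ≈ 1.4412.

d(x, mu) = √(2.0769) ≈ 1.4412


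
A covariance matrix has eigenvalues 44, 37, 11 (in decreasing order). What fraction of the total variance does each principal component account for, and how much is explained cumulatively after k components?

Step 1 — total variance = trace(Sigma) = Σ λ_i = 44 + 37 + 11 = 92.

Step 2 — fraction explained by component i = λ_i / Σ λ:
  PC1: 44/92 = 0.4783
  PC2: 37/92 = 0.4022
  PC3: 11/92 = 0.1196

Step 3 — cumulative fraction after k components = (λ_1 + ... + λ_k) / Σ λ:
  k = 1: 44/92 = 0.4783
  k = 2: (44 + 37)/92 = 81/92 = 0.8804
  k = 3: (44 + 37 + 11)/92 = 92/92 = 1

Summary (fraction, with percent):

explained: PC1 0.4783 (47.83%), PC2 0.4022 (40.22%), PC3 0.1196 (11.96%);  cumulative: 0.4783, 0.8804, 1


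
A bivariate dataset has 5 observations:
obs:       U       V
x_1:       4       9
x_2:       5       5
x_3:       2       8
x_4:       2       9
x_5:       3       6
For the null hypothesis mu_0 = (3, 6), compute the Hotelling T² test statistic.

Step 1 — sample mean vector:
  mean(U) = (4 + 5 + 2 + 2 + 3) / 5 = 16/5 = 3.2
  mean(V) = (9 + 5 + 8 + 9 + 6) / 5 = 37/5 = 7.4
  x̄ = (3.2, 7.4),  deviation x̄ - mu_0 = (3.2, 7.4) - (3, 6) = (0.2, 1.4).

Step 2 — sample covariance matrix, S[i,j] = (1/(n-1)) · Σ_k (x_{k,i} - mean_i) · (x_{k,j} - mean_j), divisor n-1 = 4:
  S[U,U] = ((0.8)·(0.8) + (1.8)·(1.8) + (-1.2)·(-1.2) + (-1.2)·(-1.2) + (-0.2)·(-0.2)) / 4 = 6.8/4 = 1.7
  S[U,V] = ((0.8)·(1.6) + (1.8)·(-2.4) + (-1.2)·(0.6) + (-1.2)·(1.6) + (-0.2)·(-1.4)) / 4 = -5.4/4 = -1.35
  S[V,V] = ((1.6)·(1.6) + (-2.4)·(-2.4) + (0.6)·(0.6) + (1.6)·(1.6) + (-1.4)·(-1.4)) / 4 = 13.2/4 = 3.3
  S = [[1.7, -1.35],
 [-1.35, 3.3]].

Step 3 — invert S. det(S) = 1.7·3.3 - (-1.35)² = 3.7875.
  S^{-1} = (1/det) · [[d, -b], [-b, a]] = [[0.8713, 0.3564],
 [0.3564, 0.4488]].

Step 4 — quadratic form (x̄ - mu_0)^T · S^{-1} · (x̄ - mu_0):
  S^{-1} · (x̄ - mu_0) = (0.6733, 0.6997),
  (x̄ - mu_0)^T · [...] = (0.2)·(0.6733) + (1.4)·(0.6997) = 1.1142.

Step 5 — scale by n: T² = 5 · 1.1142 = 5.571.

T² ≈ 5.571


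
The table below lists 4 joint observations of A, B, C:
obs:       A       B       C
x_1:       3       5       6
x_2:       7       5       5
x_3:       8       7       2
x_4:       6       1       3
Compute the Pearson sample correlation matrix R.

Step 1 — column means:
  mean(A) = (3 + 7 + 8 + 6) / 4 = 24/4 = 6
  mean(B) = (5 + 5 + 7 + 1) / 4 = 18/4 = 4.5
  mean(C) = (6 + 5 + 2 + 3) / 4 = 16/4 = 4

Step 2 — sample variances and covariances s[i,j] = (1/(n-1)) · Σ_k (x_{k,i} - mean_i) · (x_{k,j} - mean_j), with n-1 = 3:
  s[A,A] = ((-3)·(-3) + (1)·(1) + (2)·(2) + (0)·(0)) / 3 = 14/3 = 4.6667
  s[A,B] = ((-3)·(0.5) + (1)·(0.5) + (2)·(2.5) + (0)·(-3.5)) / 3 = 4/3 = 1.3333
  s[A,C] = ((-3)·(2) + (1)·(1) + (2)·(-2) + (0)·(-1)) / 3 = -9/3 = -3
  s[B,B] = ((0.5)·(0.5) + (0.5)·(0.5) + (2.5)·(2.5) + (-3.5)·(-3.5)) / 3 = 19/3 = 6.3333
  s[B,C] = ((0.5)·(2) + (0.5)·(1) + (2.5)·(-2) + (-3.5)·(-1)) / 3 = 0/3 = 0
  s[C,C] = ((2)·(2) + (1)·(1) + (-2)·(-2) + (-1)·(-1)) / 3 = 10/3 = 3.3333
  Sample standard deviations s_i = √(s[i,i]):
  s(A) = √(4.6667) = 2.1602
  s(B) = √(6.3333) = 2.5166
  s(C) = √(3.3333) = 1.8257

Step 3 — r_{ij} = s_{ij} / (s_i · s_j):
  r[A,A] = 1 (diagonal).
  r[A,B] = 1.3333 / (2.1602 · 2.5166) = 1.3333 / 5.4365 = 0.2453
  r[A,C] = -3 / (2.1602 · 1.8257) = -3 / 3.9441 = -0.7606
  r[B,B] = 1 (diagonal).
  r[B,C] = 0 / (2.5166 · 1.8257) = 0 / 4.5947 = 0
  r[C,C] = 1 (diagonal).

R is symmetric with unit diagonal. Assembling:

R = [[1, 0.2453, -0.7606],
 [0.2453, 1, 0],
 [-0.7606, 0, 1]]


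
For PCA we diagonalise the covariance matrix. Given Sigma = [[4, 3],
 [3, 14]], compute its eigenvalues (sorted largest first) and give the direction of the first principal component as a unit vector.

Step 1 — characteristic polynomial of 2×2 Sigma:
  det(Sigma - λI) = λ² - trace · λ + det = 0.
  trace = 4 + 14 = 18, det = 4·14 - (3)² = 47.
Step 2 — discriminant:
  Δ = trace² - 4·det = 324 - 188 = 136.
Step 3 — eigenvalues:
  λ = (trace ± √Δ)/2 = (18 ± 11.6619)/2,
  λ_1 = 14.831,  λ_2 = 3.169.

Step 4 — unit eigenvector for λ_1: solve (Sigma - λ_1 I)v = 0. First row:
  (4 - 14.831)·v_x + (3)·v_y = 0, i.e. (-10.831)·v_x + (3)·v_y = 0,
  so v ∝ (b, λ_1 - a) = (3, 10.831) = u.
  ||u|| = √((3)² + (10.831)²) = √(126.3095) ≈ 11.2388,
  v_1 = u/||u|| ≈ (0.2669, 0.9637) (||v_1|| = 1).

λ_1 = 14.831,  λ_2 = 3.169;  v_1 ≈ (0.2669, 0.9637)


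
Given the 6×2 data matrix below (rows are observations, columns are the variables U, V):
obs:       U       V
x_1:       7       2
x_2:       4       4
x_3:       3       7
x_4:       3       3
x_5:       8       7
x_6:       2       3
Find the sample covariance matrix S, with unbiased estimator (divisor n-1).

Step 1 — column means:
  mean(U) = (7 + 4 + 3 + 3 + 8 + 2) / 6 = 27/6 = 4.5
  mean(V) = (2 + 4 + 7 + 3 + 7 + 3) / 6 = 26/6 = 4.3333

Step 2 — sample covariance S[i,j] = (1/(n-1)) · Σ_k (x_{k,i} - mean_i) · (x_{k,j} - mean_j), with n-1 = 5.
  S[U,U] = ((2.5)·(2.5) + (-0.5)·(-0.5) + (-1.5)·(-1.5) + (-1.5)·(-1.5) + (3.5)·(3.5) + (-2.5)·(-2.5)) / 5 = 29.5/5 = 5.9
  S[U,V] = ((2.5)·(-2.3333) + (-0.5)·(-0.3333) + (-1.5)·(2.6667) + (-1.5)·(-1.3333) + (3.5)·(2.6667) + (-2.5)·(-1.3333)) / 5 = 5/5 = 1
  S[V,V] = ((-2.3333)·(-2.3333) + (-0.3333)·(-0.3333) + (2.6667)·(2.6667) + (-1.3333)·(-1.3333) + (2.6667)·(2.6667) + (-1.3333)·(-1.3333)) / 5 = 23.3333/5 = 4.6667

S is symmetric (S[j,i] = S[i,j]). Assembling:

S = [[5.9, 1],
 [1, 4.6667]]


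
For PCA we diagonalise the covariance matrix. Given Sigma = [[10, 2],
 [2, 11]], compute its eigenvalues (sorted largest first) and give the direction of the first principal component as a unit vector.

Step 1 — characteristic polynomial of 2×2 Sigma:
  det(Sigma - λI) = λ² - trace · λ + det = 0.
  trace = 10 + 11 = 21, det = 10·11 - (2)² = 106.
Step 2 — discriminant:
  Δ = trace² - 4·det = 441 - 424 = 17.
Step 3 — eigenvalues:
  λ = (trace ± √Δ)/2 = (21 ± 4.1231)/2,
  λ_1 = 12.5616,  λ_2 = 8.4384.

Step 4 — unit eigenvector for λ_1: solve (Sigma - λ_1 I)v = 0. First row:
  (10 - 12.5616)·v_x + (2)·v_y = 0, i.e. (-2.5616)·v_x + (2)·v_y = 0,
  so v ∝ (b, λ_1 - a) = (2, 2.5616) = u.
  ||u|| = √((2)² + (2.5616)²) = √(10.5616) ≈ 3.2499,
  v_1 = u/||u|| ≈ (0.6154, 0.7882) (||v_1|| = 1).

λ_1 = 12.5616,  λ_2 = 8.4384;  v_1 ≈ (0.6154, 0.7882)


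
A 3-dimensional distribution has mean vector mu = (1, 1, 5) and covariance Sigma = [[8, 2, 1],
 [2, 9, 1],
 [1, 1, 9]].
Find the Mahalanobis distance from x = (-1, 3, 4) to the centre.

Step 1 — centre the observation: (x - mu) = (-2, 2, -1).

Step 2 — invert Sigma (cofactor / det for 3×3, or solve directly):
  Sigma^{-1} = [[0.1336, -0.0284, -0.0117],
 [-0.0284, 0.1185, -0.01],
 [-0.0117, -0.01, 0.1135]].

Step 3 — form the quadratic (x - mu)^T · Sigma^{-1} · (x - mu):
  Sigma^{-1} · (x - mu) = (-0.3122, 0.3038, -0.1102).
  (x - mu)^T · [Sigma^{-1} · (x - mu)] = (-2)·(-0.3122) + (2)·(0.3038) + (-1)·(-0.1102) = 1.3422.

Step 4 — take square root: d = √(1.3422) ≈ 1.1585.

d(x, mu) = √(1.3422) ≈ 1.1585


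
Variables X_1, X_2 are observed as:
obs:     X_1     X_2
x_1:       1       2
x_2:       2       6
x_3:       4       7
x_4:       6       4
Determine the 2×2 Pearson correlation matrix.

Step 1 — column means:
  mean(X_1) = (1 + 2 + 4 + 6) / 4 = 13/4 = 3.25
  mean(X_2) = (2 + 6 + 7 + 4) / 4 = 19/4 = 4.75

Step 2 — sample variances and covariances s[i,j] = (1/(n-1)) · Σ_k (x_{k,i} - mean_i) · (x_{k,j} - mean_j), with n-1 = 3:
  s[X_1,X_1] = ((-2.25)·(-2.25) + (-1.25)·(-1.25) + (0.75)·(0.75) + (2.75)·(2.75)) / 3 = 14.75/3 = 4.9167
  s[X_1,X_2] = ((-2.25)·(-2.75) + (-1.25)·(1.25) + (0.75)·(2.25) + (2.75)·(-0.75)) / 3 = 4.25/3 = 1.4167
  s[X_2,X_2] = ((-2.75)·(-2.75) + (1.25)·(1.25) + (2.25)·(2.25) + (-0.75)·(-0.75)) / 3 = 14.75/3 = 4.9167
  Sample standard deviations s_i = √(s[i,i]):
  s(X_1) = √(4.9167) = 2.2174
  s(X_2) = √(4.9167) = 2.2174

Step 3 — r_{ij} = s_{ij} / (s_i · s_j):
  r[X_1,X_1] = 1 (diagonal).
  r[X_1,X_2] = 1.4167 / (2.2174 · 2.2174) = 1.4167 / 4.9167 = 0.2881
  r[X_2,X_2] = 1 (diagonal).

R is symmetric with unit diagonal. Assembling:

R = [[1, 0.2881],
 [0.2881, 1]]
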